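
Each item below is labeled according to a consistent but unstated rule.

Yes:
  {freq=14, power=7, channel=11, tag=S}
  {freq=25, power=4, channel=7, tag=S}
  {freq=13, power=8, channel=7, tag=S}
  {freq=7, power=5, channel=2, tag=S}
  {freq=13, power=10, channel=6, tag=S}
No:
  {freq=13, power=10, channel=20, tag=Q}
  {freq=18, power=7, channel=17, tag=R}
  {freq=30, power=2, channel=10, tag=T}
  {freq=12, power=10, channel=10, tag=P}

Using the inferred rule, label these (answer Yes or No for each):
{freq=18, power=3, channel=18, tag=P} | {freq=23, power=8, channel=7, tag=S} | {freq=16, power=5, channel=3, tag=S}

A rule that fits every label: tag is S — true of each 'Yes' example, false of each 'No' one.
{freq=18, power=3, channel=18, tag=P}: No (tag is P).
{freq=23, power=8, channel=7, tag=S}: Yes (tag is S).
{freq=16, power=5, channel=3, tag=S}: Yes (tag is S).

No, Yes, Yes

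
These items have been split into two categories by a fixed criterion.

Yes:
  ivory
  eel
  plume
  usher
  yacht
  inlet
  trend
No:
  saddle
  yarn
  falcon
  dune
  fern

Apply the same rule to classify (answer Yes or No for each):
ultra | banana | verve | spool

Yes, No, Yes, Yes

The distinguishing property — odd length — holds for all the 'Yes' cases and none of the 'No' cases.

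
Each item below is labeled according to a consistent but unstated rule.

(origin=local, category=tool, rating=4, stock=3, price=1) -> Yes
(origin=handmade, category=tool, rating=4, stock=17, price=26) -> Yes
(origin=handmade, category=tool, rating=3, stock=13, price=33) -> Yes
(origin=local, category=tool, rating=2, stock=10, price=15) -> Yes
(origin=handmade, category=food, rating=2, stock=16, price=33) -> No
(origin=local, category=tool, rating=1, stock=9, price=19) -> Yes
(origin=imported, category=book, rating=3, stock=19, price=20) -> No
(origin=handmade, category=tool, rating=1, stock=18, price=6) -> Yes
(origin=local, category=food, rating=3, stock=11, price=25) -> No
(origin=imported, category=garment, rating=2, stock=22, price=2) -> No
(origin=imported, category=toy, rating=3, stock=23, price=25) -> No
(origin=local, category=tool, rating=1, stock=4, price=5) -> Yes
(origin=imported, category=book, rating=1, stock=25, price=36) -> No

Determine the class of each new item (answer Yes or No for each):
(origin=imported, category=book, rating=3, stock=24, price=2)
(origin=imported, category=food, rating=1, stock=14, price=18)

No, No

Comparing the two groups points to one rule — category is tool.
(origin=imported, category=book, rating=3, stock=24, price=2) — category is book, hence No.
(origin=imported, category=food, rating=1, stock=14, price=18) — category is food, hence No.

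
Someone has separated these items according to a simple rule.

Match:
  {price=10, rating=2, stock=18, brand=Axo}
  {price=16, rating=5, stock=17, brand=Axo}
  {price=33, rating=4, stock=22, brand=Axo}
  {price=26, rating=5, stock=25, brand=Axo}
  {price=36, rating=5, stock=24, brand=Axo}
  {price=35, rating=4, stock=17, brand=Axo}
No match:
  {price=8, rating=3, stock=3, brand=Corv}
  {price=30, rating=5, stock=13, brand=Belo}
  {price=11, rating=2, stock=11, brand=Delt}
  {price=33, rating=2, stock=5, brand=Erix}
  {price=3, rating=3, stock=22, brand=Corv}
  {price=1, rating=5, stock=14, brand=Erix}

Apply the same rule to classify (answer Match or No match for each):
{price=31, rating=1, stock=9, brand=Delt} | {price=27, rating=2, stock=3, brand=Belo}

All 'Match' examples share one property — brand is Axo — and every 'No match' example lacks it.

No match, No match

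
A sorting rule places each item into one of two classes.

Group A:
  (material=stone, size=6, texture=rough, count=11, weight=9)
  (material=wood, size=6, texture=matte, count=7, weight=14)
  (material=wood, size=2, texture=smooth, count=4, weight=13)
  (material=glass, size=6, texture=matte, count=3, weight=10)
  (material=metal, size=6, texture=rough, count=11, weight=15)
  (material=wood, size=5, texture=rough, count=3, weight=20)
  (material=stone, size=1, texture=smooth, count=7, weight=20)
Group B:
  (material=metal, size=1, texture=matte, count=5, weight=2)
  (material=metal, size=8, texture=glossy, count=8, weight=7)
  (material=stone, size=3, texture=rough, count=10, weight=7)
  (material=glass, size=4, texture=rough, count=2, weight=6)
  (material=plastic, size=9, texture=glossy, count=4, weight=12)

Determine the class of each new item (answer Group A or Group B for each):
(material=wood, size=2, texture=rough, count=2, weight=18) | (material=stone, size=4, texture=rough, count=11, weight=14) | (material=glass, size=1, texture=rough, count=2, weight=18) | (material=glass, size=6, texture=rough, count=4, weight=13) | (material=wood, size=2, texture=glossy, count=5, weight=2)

All 'Group A' examples share one property — size ≤ 6 AND weight ≥ 9 — and every 'Group B' example lacks it.
(material=wood, size=2, texture=rough, count=2, weight=18): size = 2, weight = 18, has this property → Group A. (material=stone, size=4, texture=rough, count=11, weight=14): size = 4, weight = 14, has this property → Group A. (material=glass, size=1, texture=rough, count=2, weight=18): size = 1, weight = 18, has this property → Group A. (material=glass, size=6, texture=rough, count=4, weight=13): size = 6, weight = 13, has this property → Group A. (material=wood, size=2, texture=glossy, count=5, weight=2): size = 2, weight = 2, does not pass → Group B.

Group A, Group A, Group A, Group A, Group B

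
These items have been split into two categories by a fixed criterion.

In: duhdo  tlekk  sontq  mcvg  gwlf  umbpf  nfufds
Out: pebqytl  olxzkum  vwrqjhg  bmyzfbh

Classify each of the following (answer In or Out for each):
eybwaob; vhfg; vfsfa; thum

Out, In, In, In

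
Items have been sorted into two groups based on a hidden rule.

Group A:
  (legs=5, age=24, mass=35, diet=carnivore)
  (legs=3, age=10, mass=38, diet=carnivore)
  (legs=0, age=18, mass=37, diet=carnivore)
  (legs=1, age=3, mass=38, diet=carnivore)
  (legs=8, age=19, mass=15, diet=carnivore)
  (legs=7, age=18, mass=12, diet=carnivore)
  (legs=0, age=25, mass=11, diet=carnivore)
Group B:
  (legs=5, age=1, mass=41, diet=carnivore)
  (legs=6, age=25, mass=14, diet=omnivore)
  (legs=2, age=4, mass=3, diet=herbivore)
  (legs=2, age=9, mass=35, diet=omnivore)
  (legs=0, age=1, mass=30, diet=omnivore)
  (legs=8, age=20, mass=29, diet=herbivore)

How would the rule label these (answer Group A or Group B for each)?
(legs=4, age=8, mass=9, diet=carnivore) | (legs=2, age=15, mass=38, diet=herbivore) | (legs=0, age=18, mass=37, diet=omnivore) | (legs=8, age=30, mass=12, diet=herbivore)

Group A, Group B, Group B, Group B

All 'Group A' examples share one property — diet is carnivore AND age ≥ 3 — and every 'Group B' example lacks it.
(legs=4, age=8, mass=9, diet=carnivore) → diet is carnivore, age = 8 → Group A. (legs=2, age=15, mass=38, diet=herbivore) → diet is herbivore, age = 15 → Group B. (legs=0, age=18, mass=37, diet=omnivore) → diet is omnivore, age = 18 → Group B. (legs=8, age=30, mass=12, diet=herbivore) → diet is herbivore, age = 30 → Group B.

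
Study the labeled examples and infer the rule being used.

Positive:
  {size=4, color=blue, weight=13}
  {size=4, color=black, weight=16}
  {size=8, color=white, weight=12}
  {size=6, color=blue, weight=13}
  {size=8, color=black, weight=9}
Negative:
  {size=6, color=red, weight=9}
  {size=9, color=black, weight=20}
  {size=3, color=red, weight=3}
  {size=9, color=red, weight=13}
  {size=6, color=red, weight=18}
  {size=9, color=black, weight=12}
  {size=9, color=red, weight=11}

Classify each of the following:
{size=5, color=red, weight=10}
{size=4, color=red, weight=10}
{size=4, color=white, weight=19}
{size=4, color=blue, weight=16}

Negative, Negative, Positive, Positive

The rule appears to be: color is not red AND size ≤ 8.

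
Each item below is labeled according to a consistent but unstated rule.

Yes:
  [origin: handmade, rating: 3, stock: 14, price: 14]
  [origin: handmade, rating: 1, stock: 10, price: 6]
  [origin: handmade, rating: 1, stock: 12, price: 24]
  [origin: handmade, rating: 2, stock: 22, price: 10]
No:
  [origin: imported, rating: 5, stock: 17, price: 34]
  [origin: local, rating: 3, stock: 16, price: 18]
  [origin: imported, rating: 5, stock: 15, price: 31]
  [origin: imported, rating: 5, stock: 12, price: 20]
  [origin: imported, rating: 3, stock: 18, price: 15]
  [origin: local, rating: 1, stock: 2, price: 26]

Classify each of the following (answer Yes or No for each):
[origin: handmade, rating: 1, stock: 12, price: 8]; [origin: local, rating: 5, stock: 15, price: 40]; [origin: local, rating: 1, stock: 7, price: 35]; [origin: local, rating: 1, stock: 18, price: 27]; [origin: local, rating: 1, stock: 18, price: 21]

Yes, No, No, No, No

Comparing the two groups points to one rule — origin is handmade.
[origin: handmade, rating: 1, stock: 12, price: 8]: Yes (origin is handmade). [origin: local, rating: 5, stock: 15, price: 40]: No (origin is local). [origin: local, rating: 1, stock: 7, price: 35]: No (origin is local). [origin: local, rating: 1, stock: 18, price: 27]: No (origin is local). [origin: local, rating: 1, stock: 18, price: 21]: No (origin is local).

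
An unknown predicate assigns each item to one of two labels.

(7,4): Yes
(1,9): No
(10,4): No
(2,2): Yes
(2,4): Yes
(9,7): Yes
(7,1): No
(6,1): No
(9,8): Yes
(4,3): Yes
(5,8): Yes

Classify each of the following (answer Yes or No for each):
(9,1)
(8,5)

No, Yes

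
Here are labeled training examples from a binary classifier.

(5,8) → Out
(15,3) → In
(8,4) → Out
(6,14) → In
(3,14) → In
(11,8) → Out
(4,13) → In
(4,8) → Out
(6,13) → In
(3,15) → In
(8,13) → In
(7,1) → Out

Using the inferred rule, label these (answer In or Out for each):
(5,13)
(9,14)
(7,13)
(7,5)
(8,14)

In, In, In, Out, In

The distinguishing property — max ≥ 13 — holds for all the 'In' cases and none of the 'Out' cases.
(5,13): In (max 13). (9,14): In (max 14). (7,13): In (max 13). (7,5): Out (max 7). (8,14): In (max 14).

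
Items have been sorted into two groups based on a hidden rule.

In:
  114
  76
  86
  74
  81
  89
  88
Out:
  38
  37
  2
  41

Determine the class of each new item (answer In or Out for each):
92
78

In, In

Every 'In' example satisfies: at least 74. None of the 'Out' examples do.
92: In (92 ≥ 74).
78: In (78 ≥ 74).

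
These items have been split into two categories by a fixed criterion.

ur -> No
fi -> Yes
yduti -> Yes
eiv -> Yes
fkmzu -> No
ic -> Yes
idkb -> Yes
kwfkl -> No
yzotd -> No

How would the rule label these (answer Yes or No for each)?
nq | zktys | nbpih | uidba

No, No, Yes, Yes

Rule: contains 'i'. This holds for each 'Yes' example and fails for each 'No' one.
nq — no 'i', hence No. zktys — no 'i', hence No. nbpih — has 'i', hence Yes. uidba — has 'i', hence Yes.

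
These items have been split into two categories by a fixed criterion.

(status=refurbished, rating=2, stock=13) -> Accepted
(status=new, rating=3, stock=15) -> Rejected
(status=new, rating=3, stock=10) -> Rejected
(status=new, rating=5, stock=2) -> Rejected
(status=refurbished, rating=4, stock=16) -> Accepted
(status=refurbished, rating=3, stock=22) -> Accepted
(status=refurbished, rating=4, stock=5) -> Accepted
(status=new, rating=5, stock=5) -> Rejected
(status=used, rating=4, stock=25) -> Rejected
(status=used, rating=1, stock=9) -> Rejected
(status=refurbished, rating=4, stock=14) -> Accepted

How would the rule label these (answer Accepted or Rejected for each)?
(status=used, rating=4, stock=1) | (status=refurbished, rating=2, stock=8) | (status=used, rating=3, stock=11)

The pattern is that an item is 'Accepted' exactly when: status is refurbished.
(status=used, rating=4, stock=1): status is used, fails the rule → Rejected. (status=refurbished, rating=2, stock=8): status is refurbished, matches → Accepted. (status=used, rating=3, stock=11): status is used, fails the rule → Rejected.

Rejected, Accepted, Rejected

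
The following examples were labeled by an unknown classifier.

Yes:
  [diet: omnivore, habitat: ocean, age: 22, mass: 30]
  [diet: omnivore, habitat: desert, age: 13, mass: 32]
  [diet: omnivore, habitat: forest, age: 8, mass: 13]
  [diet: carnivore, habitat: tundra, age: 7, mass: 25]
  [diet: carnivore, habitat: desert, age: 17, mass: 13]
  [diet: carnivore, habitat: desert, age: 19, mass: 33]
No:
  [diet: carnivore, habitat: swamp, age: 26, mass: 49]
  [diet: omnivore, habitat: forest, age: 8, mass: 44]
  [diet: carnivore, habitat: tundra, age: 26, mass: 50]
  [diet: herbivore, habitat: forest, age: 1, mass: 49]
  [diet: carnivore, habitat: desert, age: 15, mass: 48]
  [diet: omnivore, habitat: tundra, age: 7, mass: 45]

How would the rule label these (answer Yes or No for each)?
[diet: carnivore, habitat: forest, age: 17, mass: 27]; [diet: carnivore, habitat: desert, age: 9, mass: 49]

Yes, No

The classifier is using: mass ≤ 33.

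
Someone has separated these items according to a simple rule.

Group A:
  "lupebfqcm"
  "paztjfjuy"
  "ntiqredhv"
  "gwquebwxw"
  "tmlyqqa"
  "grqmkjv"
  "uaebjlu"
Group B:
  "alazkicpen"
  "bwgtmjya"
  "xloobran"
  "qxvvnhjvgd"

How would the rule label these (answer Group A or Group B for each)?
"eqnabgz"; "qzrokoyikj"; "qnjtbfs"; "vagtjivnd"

Group A, Group B, Group A, Group A

A rule that fits every label: odd length — true of each 'Group A' example, false of each 'Group B' one.
"eqnabgz": length 7 — matches, so Group A.
"qzrokoyikj": length 10 — fails the rule, so Group B.
"qnjtbfs": length 7 — matches, so Group A.
"vagtjivnd": length 9 — matches, so Group A.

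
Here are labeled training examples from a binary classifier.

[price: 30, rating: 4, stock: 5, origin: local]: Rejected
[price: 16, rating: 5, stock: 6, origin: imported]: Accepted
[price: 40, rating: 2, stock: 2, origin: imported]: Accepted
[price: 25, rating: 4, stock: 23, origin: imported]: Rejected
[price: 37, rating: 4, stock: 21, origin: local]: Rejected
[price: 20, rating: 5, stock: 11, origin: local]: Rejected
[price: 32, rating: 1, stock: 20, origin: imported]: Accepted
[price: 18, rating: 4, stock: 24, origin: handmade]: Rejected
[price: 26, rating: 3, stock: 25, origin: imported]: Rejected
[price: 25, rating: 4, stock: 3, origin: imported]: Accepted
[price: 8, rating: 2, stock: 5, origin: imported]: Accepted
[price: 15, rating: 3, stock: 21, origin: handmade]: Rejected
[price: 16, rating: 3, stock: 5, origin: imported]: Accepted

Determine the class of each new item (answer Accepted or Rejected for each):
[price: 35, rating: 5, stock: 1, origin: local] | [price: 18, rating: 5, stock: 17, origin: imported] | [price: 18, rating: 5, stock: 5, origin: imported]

The common property of the 'Accepted' items is: origin is imported AND stock ≤ 20. No 'Rejected' item has it.
[price: 35, rating: 5, stock: 1, origin: local]: Rejected (origin is local, stock = 1).
[price: 18, rating: 5, stock: 17, origin: imported]: Accepted (origin is imported, stock = 17).
[price: 18, rating: 5, stock: 5, origin: imported]: Accepted (origin is imported, stock = 5).

Rejected, Accepted, Accepted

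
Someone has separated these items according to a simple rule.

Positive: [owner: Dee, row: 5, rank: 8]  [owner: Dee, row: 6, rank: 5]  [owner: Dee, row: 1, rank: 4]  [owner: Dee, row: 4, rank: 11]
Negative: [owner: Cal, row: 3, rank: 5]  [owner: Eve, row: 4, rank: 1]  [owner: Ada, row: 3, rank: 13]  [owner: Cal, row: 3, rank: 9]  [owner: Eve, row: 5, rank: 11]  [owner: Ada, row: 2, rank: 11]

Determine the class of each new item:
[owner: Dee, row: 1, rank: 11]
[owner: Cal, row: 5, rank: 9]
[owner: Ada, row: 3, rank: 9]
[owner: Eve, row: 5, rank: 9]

Looking at the examples, the only property every 'Positive' case has and every 'Negative' case lacks is: owner is Dee.
[owner: Dee, row: 1, rank: 11]: owner is Dee, matches → Positive. [owner: Cal, row: 5, rank: 9]: owner is Cal, does not satisfy this → Negative. [owner: Ada, row: 3, rank: 9]: owner is Ada, does not satisfy this → Negative. [owner: Eve, row: 5, rank: 9]: owner is Eve, does not satisfy this → Negative.

Positive, Negative, Negative, Negative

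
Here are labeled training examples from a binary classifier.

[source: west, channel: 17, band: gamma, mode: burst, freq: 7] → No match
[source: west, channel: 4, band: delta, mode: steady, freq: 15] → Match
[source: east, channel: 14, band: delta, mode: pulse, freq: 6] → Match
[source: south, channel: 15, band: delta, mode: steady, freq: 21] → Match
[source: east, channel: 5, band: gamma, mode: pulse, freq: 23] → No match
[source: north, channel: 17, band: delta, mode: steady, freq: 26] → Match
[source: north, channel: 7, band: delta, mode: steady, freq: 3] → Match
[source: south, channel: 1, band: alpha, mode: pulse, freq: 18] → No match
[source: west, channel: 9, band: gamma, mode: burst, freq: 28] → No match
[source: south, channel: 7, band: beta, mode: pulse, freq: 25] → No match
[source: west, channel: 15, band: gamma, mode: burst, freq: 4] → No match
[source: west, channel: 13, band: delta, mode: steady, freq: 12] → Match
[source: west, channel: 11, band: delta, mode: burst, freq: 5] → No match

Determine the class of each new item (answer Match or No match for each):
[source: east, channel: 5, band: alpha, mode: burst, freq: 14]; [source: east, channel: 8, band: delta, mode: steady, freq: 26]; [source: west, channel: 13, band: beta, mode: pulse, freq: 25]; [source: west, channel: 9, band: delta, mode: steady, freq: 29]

The simplest hypothesis consistent with all the labels is: band is delta AND freq ≠ 5.
[source: east, channel: 5, band: alpha, mode: burst, freq: 14]: band is alpha, freq = 14 — doesn't match, so No match.
[source: east, channel: 8, band: delta, mode: steady, freq: 26]: band is delta, freq = 26 — checks out, so Match.
[source: west, channel: 13, band: beta, mode: pulse, freq: 25]: band is beta, freq = 25 — doesn't match, so No match.
[source: west, channel: 9, band: delta, mode: steady, freq: 29]: band is delta, freq = 29 — checks out, so Match.

No match, Match, No match, Match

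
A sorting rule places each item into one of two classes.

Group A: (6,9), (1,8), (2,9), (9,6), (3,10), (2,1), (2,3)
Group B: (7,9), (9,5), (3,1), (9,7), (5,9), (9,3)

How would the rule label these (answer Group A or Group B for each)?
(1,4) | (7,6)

The distinguishing property — sum is odd — holds for all the 'Group A' cases and none of the 'Group B' cases.
Group A: (1,4), since 1+4 = 5. Group A: (7,6), since 7+6 = 13.

Group A, Group A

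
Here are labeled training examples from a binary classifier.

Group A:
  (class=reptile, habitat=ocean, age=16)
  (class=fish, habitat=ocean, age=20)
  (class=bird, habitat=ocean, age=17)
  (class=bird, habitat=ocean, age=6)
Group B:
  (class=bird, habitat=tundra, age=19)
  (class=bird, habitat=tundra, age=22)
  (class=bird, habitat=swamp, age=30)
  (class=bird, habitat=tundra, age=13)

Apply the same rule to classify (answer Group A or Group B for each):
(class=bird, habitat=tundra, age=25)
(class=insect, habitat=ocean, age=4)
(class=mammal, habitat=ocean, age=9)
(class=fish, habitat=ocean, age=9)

Group B, Group A, Group A, Group A

Checking candidate rules against both groups, what survives is: habitat is ocean.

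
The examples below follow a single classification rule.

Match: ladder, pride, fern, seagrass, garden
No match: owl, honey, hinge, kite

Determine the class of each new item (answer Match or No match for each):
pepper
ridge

Match, Match

'Match' ⟺ contains 'r'.
pepper: Match (has 'r'). ridge: Match (has 'r').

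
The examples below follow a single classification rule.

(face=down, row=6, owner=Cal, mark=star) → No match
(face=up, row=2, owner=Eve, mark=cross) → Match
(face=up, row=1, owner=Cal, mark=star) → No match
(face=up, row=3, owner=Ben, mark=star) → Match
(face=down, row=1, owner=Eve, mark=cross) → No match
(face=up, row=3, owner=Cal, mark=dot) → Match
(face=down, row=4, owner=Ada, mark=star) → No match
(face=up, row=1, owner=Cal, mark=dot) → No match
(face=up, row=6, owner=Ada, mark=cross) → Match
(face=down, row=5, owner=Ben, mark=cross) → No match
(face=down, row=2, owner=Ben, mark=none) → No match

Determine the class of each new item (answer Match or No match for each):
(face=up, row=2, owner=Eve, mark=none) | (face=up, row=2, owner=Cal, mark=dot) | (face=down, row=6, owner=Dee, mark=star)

Match, Match, No match

Rule: face is up AND row ≥ 2. This holds for each 'Match' example and fails for each 'No match' one.
(face=up, row=2, owner=Eve, mark=none): Match (face is up, row = 2).
(face=up, row=2, owner=Cal, mark=dot): Match (face is up, row = 2).
(face=down, row=6, owner=Dee, mark=star): No match (face is down, row = 6).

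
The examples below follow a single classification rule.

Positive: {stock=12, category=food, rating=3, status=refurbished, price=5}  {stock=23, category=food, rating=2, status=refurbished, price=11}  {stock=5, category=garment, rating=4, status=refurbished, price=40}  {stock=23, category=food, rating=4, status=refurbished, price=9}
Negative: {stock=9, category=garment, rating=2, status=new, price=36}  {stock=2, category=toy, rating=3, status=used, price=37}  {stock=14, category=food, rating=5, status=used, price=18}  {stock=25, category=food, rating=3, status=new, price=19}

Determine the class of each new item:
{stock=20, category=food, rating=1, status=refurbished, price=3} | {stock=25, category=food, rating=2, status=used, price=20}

One predicate separates the groups cleanly: status is refurbished.

Positive, Negative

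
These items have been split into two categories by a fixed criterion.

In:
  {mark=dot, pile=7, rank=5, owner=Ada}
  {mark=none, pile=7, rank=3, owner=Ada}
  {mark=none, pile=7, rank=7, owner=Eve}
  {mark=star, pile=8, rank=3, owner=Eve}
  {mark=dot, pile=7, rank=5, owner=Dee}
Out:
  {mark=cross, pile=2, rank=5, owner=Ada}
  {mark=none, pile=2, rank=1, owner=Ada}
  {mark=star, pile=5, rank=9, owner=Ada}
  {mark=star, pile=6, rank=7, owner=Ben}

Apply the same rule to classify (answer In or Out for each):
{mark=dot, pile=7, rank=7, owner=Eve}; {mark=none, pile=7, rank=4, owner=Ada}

The pattern is that an item is 'In' exactly when: pile ≥ 7.
{mark=dot, pile=7, rank=7, owner=Eve}: pile = 7, satisfies this → In.
{mark=none, pile=7, rank=4, owner=Ada}: pile = 7, satisfies this → In.

In, In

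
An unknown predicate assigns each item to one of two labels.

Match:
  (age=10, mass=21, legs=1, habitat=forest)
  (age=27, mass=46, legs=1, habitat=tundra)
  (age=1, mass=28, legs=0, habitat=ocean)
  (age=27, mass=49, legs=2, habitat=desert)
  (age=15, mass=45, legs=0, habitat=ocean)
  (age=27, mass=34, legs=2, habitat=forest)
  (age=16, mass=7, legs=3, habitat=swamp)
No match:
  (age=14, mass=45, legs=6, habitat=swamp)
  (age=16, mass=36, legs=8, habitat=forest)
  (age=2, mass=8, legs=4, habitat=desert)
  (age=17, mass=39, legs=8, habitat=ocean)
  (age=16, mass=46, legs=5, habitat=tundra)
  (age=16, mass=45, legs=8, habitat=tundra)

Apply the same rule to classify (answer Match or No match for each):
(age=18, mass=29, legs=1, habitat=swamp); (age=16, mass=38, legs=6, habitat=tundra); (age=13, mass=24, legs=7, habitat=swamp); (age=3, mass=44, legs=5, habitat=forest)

Match, No match, No match, No match

Every 'Match' example satisfies: legs ≤ 3. None of the 'No match' examples do.
(age=18, mass=29, legs=1, habitat=swamp): legs = 1, matches → Match. (age=16, mass=38, legs=6, habitat=tundra): legs = 6, lacks this property → No match. (age=13, mass=24, legs=7, habitat=swamp): legs = 7, lacks this property → No match. (age=3, mass=44, legs=5, habitat=forest): legs = 5, lacks this property → No match.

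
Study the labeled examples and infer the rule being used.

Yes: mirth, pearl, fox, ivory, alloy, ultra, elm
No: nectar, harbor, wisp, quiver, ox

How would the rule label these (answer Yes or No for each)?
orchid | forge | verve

The common property of the 'Yes' items is: odd length. No 'No' item has it.

No, Yes, Yes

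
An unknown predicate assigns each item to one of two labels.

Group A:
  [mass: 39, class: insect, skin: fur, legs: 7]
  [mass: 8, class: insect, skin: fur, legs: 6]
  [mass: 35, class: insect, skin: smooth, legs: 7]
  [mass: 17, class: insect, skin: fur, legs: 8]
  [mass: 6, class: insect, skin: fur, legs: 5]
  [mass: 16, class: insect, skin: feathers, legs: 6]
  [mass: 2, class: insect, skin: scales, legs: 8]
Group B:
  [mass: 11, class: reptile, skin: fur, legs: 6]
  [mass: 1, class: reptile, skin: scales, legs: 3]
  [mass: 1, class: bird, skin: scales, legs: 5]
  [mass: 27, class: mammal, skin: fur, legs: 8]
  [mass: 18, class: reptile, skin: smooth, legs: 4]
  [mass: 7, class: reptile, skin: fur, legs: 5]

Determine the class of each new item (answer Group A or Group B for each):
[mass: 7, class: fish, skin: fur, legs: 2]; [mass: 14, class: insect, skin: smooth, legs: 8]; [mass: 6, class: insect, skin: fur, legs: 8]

Group B, Group A, Group A

The common property of the 'Group A' items is: class is insect. No 'Group B' item has it.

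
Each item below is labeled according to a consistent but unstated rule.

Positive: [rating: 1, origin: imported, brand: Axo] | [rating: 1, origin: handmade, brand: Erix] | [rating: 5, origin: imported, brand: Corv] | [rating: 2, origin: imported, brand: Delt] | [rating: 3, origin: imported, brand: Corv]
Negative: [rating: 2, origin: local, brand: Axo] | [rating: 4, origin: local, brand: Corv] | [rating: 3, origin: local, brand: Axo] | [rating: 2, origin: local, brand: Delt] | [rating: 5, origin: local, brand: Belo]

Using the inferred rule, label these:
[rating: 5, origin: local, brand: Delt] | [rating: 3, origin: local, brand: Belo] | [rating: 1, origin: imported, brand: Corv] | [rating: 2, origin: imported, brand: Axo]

Negative, Negative, Positive, Positive

A rule that fits every label: origin is not local — true of each 'Positive' example, false of each 'Negative' one.
[rating: 5, origin: local, brand: Delt] — origin is local, hence Negative. [rating: 3, origin: local, brand: Belo] — origin is local, hence Negative. [rating: 1, origin: imported, brand: Corv] — origin is imported, hence Positive. [rating: 2, origin: imported, brand: Axo] — origin is imported, hence Positive.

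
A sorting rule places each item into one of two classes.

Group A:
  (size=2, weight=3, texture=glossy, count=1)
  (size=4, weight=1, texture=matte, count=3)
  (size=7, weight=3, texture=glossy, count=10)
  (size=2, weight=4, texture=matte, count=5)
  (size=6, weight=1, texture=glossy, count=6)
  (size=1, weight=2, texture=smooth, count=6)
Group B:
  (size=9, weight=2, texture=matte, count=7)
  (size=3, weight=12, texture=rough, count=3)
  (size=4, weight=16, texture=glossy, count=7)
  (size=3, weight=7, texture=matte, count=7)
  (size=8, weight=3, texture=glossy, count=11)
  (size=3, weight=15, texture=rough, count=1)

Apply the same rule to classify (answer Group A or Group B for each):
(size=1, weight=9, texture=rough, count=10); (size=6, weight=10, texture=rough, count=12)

'Group A' ⟺ size ≤ 7 AND weight ≤ 4.
(size=1, weight=9, texture=rough, count=10) → size = 1, weight = 9 → Group B. (size=6, weight=10, texture=rough, count=12) → size = 6, weight = 10 → Group B.

Group B, Group B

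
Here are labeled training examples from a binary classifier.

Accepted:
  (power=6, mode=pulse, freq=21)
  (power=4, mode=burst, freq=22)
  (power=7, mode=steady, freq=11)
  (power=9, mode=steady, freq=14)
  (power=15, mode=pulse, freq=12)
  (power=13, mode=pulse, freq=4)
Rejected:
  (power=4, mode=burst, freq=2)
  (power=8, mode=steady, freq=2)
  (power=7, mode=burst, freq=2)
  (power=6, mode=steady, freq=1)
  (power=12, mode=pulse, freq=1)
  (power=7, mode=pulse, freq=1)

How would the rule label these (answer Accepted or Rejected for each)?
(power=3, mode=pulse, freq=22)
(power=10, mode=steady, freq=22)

Accepted, Accepted

A rule that fits every label: freq ≥ 4 — true of each 'Accepted' example, false of each 'Rejected' one.
(power=3, mode=pulse, freq=22): freq = 22 — passes, so Accepted.
(power=10, mode=steady, freq=22): freq = 22 — passes, so Accepted.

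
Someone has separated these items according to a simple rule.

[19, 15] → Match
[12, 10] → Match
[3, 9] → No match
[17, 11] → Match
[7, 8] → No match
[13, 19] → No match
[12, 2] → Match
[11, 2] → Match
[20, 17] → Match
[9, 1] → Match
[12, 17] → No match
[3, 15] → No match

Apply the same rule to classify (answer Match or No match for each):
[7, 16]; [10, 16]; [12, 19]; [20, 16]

No match, No match, No match, Match

One predicate separates the groups cleanly: first > second.
[7, 16]: No match (7 < 16).
[10, 16]: No match (10 < 16).
[12, 19]: No match (12 < 19).
[20, 16]: Match (20 > 16).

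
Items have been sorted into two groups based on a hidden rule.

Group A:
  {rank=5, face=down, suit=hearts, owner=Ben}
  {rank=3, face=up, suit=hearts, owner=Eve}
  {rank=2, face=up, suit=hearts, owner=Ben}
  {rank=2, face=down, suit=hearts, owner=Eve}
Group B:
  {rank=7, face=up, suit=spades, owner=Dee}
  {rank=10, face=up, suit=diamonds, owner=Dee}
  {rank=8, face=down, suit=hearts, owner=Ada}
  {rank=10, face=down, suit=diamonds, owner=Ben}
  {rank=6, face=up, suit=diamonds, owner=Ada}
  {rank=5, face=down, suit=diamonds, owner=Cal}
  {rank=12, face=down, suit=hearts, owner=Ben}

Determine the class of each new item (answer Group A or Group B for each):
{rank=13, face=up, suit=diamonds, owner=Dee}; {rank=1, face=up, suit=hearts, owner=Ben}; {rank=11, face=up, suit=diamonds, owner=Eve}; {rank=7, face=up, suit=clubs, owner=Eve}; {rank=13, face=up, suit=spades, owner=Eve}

The classifier is using: suit is hearts AND rank ≤ 5.
{rank=13, face=up, suit=diamonds, owner=Dee} — suit is diamonds, rank = 13, hence Group B. {rank=1, face=up, suit=hearts, owner=Ben} — suit is hearts, rank = 1, hence Group A. {rank=11, face=up, suit=diamonds, owner=Eve} — suit is diamonds, rank = 11, hence Group B. {rank=7, face=up, suit=clubs, owner=Eve} — suit is clubs, rank = 7, hence Group B. {rank=13, face=up, suit=spades, owner=Eve} — suit is spades, rank = 13, hence Group B.

Group B, Group A, Group B, Group B, Group B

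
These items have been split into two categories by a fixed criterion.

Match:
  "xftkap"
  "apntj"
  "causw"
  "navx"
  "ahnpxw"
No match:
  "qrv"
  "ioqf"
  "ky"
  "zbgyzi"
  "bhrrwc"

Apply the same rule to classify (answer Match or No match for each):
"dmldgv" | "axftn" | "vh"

No match, Match, No match

Looking at the examples, the only property every 'Match' case has and every 'No match' case lacks is: contains 'a'.
"dmldgv": No match (no 'a'). "axftn": Match (has 'a'). "vh": No match (no 'a').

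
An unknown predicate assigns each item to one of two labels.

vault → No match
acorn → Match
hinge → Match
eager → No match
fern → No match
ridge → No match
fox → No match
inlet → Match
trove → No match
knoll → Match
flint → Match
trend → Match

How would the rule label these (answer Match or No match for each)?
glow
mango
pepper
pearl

No match, Match, No match, No match

The classifier is using: odd length AND contains 'n'.
glow — length 4, no 'n', hence No match. mango — length 5, has 'n', hence Match. pepper — length 6, no 'n', hence No match. pearl — length 5, no 'n', hence No match.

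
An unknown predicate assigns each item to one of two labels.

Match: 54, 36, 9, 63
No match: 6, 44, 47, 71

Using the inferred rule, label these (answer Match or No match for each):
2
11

The classifier is using: multiple of 9.
2: 2 = 9·0 + 2, fails this test → No match. 11: 11 = 9·1 + 2, fails this test → No match.

No match, No match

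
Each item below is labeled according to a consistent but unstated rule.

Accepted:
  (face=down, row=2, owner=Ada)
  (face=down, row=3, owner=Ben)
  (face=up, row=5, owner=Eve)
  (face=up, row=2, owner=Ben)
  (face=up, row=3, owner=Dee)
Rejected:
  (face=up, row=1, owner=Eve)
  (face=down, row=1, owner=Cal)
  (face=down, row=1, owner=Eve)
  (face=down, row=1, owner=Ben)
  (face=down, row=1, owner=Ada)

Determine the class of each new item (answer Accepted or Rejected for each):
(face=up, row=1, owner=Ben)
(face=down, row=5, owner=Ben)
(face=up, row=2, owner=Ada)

Rejected, Accepted, Accepted

'Accepted' ⟺ row ≥ 2.
Rejected: (face=up, row=1, owner=Ben), since row = 1. Accepted: (face=down, row=5, owner=Ben), since row = 5. Accepted: (face=up, row=2, owner=Ada), since row = 2.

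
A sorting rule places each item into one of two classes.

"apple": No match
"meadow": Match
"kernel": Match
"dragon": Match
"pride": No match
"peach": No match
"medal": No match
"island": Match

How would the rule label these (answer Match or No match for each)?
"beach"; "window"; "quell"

No match, Match, No match

One predicate separates the groups cleanly: even length.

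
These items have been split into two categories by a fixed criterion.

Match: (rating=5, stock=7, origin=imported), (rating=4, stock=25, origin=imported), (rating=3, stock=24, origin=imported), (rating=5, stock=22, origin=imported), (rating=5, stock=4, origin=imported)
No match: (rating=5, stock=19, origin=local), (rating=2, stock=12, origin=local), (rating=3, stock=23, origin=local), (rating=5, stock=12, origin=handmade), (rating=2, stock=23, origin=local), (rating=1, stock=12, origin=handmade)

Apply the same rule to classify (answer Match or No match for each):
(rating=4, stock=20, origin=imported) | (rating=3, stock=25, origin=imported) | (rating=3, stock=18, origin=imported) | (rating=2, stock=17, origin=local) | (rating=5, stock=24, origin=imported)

The simplest hypothesis consistent with all the labels is: origin is imported.
(rating=4, stock=20, origin=imported): Match (origin is imported).
(rating=3, stock=25, origin=imported): Match (origin is imported).
(rating=3, stock=18, origin=imported): Match (origin is imported).
(rating=2, stock=17, origin=local): No match (origin is local).
(rating=5, stock=24, origin=imported): Match (origin is imported).

Match, Match, Match, No match, Match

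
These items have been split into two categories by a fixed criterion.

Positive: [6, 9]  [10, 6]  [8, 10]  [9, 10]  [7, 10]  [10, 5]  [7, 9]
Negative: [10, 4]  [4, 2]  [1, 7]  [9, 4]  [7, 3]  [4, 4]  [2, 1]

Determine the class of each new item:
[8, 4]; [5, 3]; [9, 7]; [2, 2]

Negative, Negative, Positive, Negative

The common property of the 'Positive' items is: sum ≥ 15. No 'Negative' item has it.
[8, 4] — 8+4 = 12, hence Negative.
[5, 3] — 5+3 = 8, hence Negative.
[9, 7] — 9+7 = 16, hence Positive.
[2, 2] — 2+2 = 4, hence Negative.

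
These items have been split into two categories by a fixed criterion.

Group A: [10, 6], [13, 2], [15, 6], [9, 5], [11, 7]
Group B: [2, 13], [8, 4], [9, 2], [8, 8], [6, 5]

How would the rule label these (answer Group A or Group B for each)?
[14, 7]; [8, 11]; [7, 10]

The classifier is using: first > second AND sum ≥ 14.

Group A, Group B, Group B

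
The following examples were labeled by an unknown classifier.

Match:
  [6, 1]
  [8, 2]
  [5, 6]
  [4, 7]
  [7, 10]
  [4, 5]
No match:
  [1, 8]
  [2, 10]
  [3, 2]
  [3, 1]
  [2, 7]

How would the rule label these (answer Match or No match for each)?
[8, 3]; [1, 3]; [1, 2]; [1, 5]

Match, No match, No match, No match

The common property of the 'Match' items is: first ≥ 4. No 'No match' item has it.
[8, 3]: Match (first 8). [1, 3]: No match (first 1). [1, 2]: No match (first 1). [1, 5]: No match (first 1).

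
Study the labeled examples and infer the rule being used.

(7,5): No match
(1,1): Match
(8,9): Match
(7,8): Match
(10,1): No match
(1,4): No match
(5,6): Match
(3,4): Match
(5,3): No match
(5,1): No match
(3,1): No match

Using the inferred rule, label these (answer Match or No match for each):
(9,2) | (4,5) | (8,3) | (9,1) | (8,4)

No match, Match, No match, No match, No match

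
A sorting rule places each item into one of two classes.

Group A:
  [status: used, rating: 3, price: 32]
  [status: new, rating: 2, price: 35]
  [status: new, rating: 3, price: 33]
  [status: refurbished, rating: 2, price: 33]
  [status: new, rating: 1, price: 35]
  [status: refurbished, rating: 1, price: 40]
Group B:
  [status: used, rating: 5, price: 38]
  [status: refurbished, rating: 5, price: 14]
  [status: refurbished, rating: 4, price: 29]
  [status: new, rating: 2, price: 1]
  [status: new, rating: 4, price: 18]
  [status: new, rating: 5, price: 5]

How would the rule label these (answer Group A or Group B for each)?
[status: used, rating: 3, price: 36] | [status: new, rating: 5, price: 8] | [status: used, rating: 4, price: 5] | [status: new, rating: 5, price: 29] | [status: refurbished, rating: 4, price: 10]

Group A, Group B, Group B, Group B, Group B

A rule that fits every label: rating ≤ 3 AND price ≥ 5 — true of each 'Group A' example, false of each 'Group B' one.
[status: used, rating: 3, price: 36] — rating = 3, price = 36, hence Group A. [status: new, rating: 5, price: 8] — rating = 5, price = 8, hence Group B. [status: used, rating: 4, price: 5] — rating = 4, price = 5, hence Group B. [status: new, rating: 5, price: 29] — rating = 5, price = 29, hence Group B. [status: refurbished, rating: 4, price: 10] — rating = 4, price = 10, hence Group B.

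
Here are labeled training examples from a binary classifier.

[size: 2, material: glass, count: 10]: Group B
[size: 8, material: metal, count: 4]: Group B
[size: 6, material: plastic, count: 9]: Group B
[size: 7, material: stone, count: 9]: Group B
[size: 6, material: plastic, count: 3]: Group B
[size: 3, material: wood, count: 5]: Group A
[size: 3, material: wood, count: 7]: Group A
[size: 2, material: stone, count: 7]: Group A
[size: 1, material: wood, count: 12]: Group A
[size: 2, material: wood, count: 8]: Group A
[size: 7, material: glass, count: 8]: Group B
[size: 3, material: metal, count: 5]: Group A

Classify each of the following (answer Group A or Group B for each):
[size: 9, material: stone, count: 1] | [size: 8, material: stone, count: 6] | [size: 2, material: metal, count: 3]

All 'Group A' examples share one property — size ≤ 3 AND count ≠ 10 — and every 'Group B' example lacks it.
[size: 9, material: stone, count: 1]: Group B (size = 9, count = 1). [size: 8, material: stone, count: 6]: Group B (size = 8, count = 6). [size: 2, material: metal, count: 3]: Group A (size = 2, count = 3).

Group B, Group B, Group A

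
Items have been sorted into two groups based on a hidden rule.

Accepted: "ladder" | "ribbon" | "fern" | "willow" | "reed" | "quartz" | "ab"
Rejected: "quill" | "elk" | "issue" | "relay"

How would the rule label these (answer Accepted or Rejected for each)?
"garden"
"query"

Accepted, Rejected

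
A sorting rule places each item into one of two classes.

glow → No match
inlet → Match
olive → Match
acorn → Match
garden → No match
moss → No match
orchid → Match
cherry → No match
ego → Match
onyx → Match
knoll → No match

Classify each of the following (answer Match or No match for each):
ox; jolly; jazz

Match, No match, No match

Comparing the two groups points to one rule — starts with a vowel.
ox: starts with 'o' — checks out, so Match.
jolly: starts with 'j' — lacks this property, so No match.
jazz: starts with 'j' — lacks this property, so No match.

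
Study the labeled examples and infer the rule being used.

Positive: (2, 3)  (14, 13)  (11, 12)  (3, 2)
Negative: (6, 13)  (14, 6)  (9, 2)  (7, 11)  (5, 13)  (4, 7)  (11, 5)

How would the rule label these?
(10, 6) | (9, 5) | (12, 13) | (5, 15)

Rule: |first − second| ≤ 1. This holds for each 'Positive' example and fails for each 'Negative' one.
(10, 6) → |10−6| = 4 → Negative.
(9, 5) → |9−5| = 4 → Negative.
(12, 13) → |12−13| = 1 → Positive.
(5, 15) → |5−15| = 10 → Negative.

Negative, Negative, Positive, Negative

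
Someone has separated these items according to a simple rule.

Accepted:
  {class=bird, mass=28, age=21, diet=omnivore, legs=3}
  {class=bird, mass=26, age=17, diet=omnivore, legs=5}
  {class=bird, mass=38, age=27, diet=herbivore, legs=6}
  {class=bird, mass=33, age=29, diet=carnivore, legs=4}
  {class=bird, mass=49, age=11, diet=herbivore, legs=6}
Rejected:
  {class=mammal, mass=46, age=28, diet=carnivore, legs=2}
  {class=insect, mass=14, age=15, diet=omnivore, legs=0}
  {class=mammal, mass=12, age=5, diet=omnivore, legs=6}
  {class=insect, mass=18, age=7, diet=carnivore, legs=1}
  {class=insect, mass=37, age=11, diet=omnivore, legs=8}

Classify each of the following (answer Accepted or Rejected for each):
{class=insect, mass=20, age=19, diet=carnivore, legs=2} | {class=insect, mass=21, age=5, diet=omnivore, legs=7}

A rule that fits every label: class is bird — true of each 'Accepted' example, false of each 'Rejected' one.
{class=insect, mass=20, age=19, diet=carnivore, legs=2}: class is insect, fails the rule → Rejected.
{class=insect, mass=21, age=5, diet=omnivore, legs=7}: class is insect, fails the rule → Rejected.

Rejected, Rejected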